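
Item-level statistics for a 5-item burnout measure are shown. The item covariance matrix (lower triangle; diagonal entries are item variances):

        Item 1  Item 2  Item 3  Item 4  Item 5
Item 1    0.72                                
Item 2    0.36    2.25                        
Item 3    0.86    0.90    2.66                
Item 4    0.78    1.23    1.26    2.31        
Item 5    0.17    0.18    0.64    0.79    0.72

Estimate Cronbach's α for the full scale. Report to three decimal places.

Cronbach's α = 0.779

sum of item variances = 0.72 + 2.25 + 2.66 + 2.31 + 0.72 = 8.66
Σ_{i<j} σ_ij = 7.17
σ²_T = 8.66 + 2 × 7.17 = 23.00
α = (k/(k−1))·(1 − sum of item variances/σ²_T) = (5/4)·(1 − 8.66/23.00) = 0.779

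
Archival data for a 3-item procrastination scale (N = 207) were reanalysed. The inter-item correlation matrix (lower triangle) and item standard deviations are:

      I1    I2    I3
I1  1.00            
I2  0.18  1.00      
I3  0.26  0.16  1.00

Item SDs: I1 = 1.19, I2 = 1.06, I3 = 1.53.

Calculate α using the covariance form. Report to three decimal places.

α = 0.423

Σσ²ᵢ = 1.19² + 1.06² + 1.53² = 4.8806
Covariances σ_ij = r_ij · s_i · s_j:
  σ(I1,I2) = 0.18 × 1.19 × 1.06 = 0.2271
  σ(I1,I3) = 0.26 × 1.19 × 1.53 = 0.4734
  σ(I2,I3) = 0.16 × 1.06 × 1.53 = 0.2595
σ²_T = Σσ²ᵢ + 2·Σσ_ij = 4.8806 + 2 × 0.9600 = 6.8006
α = (3/2)·(1 − 4.8806/6.8006) = 0.423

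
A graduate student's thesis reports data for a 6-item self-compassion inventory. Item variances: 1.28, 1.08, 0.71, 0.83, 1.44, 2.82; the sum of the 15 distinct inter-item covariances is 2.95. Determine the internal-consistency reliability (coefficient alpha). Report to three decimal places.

coefficient alpha = 0.504

Σσ²ᵢ = 1.28 + 1.08 + 0.71 + 0.83 + 1.44 + 2.82 = 8.16
Sum of distinct covariances = 2.95
total variance = Σσ²ᵢ + 2·Σcov = 8.16 + 2 × 2.95 = 14.06
α = (6/5)·(1 − 8.16/14.06) = 0.504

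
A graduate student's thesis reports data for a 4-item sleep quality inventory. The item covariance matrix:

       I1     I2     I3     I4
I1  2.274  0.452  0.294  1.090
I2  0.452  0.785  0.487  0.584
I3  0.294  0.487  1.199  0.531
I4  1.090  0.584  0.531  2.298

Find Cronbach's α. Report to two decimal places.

ΣVar(i) = 2.274 + 0.785 + 1.199 + 2.298 = 6.556
Σ_{i<j} σ_ij = 3.438
total variance = 6.556 + 2 × 3.438 = 13.432
α = (k/(k−1))·(1 − ΣVar(i)/total variance) = (4/3)·(1 − 6.556/13.432) = 0.68

α = 0.68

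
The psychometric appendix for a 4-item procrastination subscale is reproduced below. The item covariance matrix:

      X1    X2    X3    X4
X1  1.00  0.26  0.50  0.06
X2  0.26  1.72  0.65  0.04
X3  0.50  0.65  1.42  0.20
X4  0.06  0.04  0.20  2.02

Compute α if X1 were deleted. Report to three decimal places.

α = 0.385

Remaining items: X2, X3, X4 (k = 3).
Σσ²ᵢ = 1.72 + 1.42 + 2.02 = 5.16
total variance = 5.16 + 2 × 0.89 = 6.94
α (item deleted) = (3/2)·(1 − 5.16/6.94) = 0.385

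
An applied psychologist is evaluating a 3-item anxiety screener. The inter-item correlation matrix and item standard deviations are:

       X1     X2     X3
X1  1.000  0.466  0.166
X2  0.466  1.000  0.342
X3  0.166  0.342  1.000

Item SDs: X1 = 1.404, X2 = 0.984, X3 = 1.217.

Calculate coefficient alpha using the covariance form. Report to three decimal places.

Σσ²ᵢ = 1.404² + 0.984² + 1.217² = 4.4206
Covariances σ_ij = r_ij · s_i · s_j:
  σ(X1,X2) = 0.466 × 1.404 × 0.984 = 0.6438
  σ(X1,X3) = 0.166 × 1.404 × 1.217 = 0.2836
  σ(X2,X3) = 0.342 × 0.984 × 1.217 = 0.4096
σ²_T = Σσ²ᵢ + 2·Σσ_ij = 4.4206 + 2 × 1.3370 = 7.0946
α = (3/2)·(1 − 4.4206/7.0946) = 0.565

α = 0.565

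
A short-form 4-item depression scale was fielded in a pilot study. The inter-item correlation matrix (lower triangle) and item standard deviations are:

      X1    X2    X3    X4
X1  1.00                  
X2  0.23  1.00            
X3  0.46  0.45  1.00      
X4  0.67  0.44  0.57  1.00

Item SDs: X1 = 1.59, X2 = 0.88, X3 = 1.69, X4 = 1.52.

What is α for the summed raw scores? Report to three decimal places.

α = 0.776

Σσ²ᵢ = 1.59² + 0.88² + 1.69² + 1.52² = 8.4690
Covariances σ_ij = r_ij · s_i · s_j:
  σ(X1,X2) = 0.23 × 1.59 × 0.88 = 0.3218
  σ(X1,X3) = 0.46 × 1.59 × 1.69 = 1.2361
  σ(X1,X4) = 0.67 × 1.59 × 1.52 = 1.6193
  σ(X2,X3) = 0.45 × 0.88 × 1.69 = 0.6692
  σ(X2,X4) = 0.44 × 0.88 × 1.52 = 0.5885
  σ(X3,X4) = 0.57 × 1.69 × 1.52 = 1.4642
σ²_T = Σσ²ᵢ + 2·Σσ_ij = 8.4690 + 2 × 5.8991 = 20.2672
α = (4/3)·(1 − 8.4690/20.2672) = 0.776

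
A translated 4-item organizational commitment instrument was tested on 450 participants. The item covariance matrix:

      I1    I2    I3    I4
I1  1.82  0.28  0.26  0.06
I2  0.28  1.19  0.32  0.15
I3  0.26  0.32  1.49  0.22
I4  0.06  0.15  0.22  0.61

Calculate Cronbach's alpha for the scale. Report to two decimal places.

Σσ²ᵢ = 1.82 + 1.19 + 1.49 + 0.61 = 5.11
Sum of the distinct covariances = 1.29
Var(T) = 5.11 + 2 × 1.29 = 7.69
α = (k/(k−1))·(1 − Σσ²ᵢ/Var(T)) = (4/3)·(1 − 5.11/7.69) = 0.45

Cronbach's alpha = 0.45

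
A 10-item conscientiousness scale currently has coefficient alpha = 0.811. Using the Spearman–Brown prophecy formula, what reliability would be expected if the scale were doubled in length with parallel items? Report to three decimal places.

predicted reliability = 0.896

Length factor m = 2
α' = m·α / (1 + (m−1)·α)
   = 2 × 0.811 / (1 + (2 − 1) × 0.811)
   = 1.6220 / 1.8110 = 0.896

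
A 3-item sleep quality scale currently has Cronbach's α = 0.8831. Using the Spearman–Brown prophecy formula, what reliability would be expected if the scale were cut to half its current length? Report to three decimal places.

Length factor m = 1/2
α' = m·α / (1 − (1−m)·α)
   = 1/2 × 0.8831 / (1 − (1 − 1/2) × 0.8831)
   = 0.4415 / 0.5585 = 0.791

predicted reliability = 0.791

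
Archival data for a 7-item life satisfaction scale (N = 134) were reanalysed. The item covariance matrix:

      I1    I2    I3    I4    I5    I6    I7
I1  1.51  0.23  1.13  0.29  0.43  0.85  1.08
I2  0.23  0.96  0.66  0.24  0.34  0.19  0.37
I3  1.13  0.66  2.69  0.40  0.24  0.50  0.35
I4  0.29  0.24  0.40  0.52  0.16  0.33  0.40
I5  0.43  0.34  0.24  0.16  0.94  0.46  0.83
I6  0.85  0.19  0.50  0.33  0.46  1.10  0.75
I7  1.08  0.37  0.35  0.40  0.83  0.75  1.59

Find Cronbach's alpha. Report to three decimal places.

sum of item variances = 1.51 + 0.96 + 2.69 + 0.52 + 0.94 + 1.10 + 1.59 = 9.31
Σ_{i<j} σ_ij = 10.23
σ²_total = 9.31 + 2 × 10.23 = 29.77
α = (k/(k−1))·(1 − sum of item variances/σ²_total) = (7/6)·(1 − 9.31/29.77) = 0.802

Cronbach's alpha = 0.802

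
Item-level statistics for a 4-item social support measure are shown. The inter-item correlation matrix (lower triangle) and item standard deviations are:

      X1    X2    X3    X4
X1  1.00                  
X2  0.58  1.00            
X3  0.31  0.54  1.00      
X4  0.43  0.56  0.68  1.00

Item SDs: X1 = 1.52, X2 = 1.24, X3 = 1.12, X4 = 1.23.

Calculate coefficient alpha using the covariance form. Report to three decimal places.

Σσ²ᵢ = 1.52² + 1.24² + 1.12² + 1.23² = 6.6153
Covariances σ_ij = r_ij · s_i · s_j:
  σ(X1,X2) = 0.58 × 1.52 × 1.24 = 1.0932
  σ(X1,X3) = 0.31 × 1.52 × 1.12 = 0.5277
  σ(X1,X4) = 0.43 × 1.52 × 1.23 = 0.8039
  σ(X2,X3) = 0.54 × 1.24 × 1.12 = 0.7500
  σ(X2,X4) = 0.56 × 1.24 × 1.23 = 0.8541
  σ(X3,X4) = 0.68 × 1.12 × 1.23 = 0.9368
σ²_T = Σσ²ᵢ + 2·Σσ_ij = 6.6153 + 2 × 4.9657 = 16.5467
α = (4/3)·(1 − 6.6153/16.5467) = 0.800

α = 0.800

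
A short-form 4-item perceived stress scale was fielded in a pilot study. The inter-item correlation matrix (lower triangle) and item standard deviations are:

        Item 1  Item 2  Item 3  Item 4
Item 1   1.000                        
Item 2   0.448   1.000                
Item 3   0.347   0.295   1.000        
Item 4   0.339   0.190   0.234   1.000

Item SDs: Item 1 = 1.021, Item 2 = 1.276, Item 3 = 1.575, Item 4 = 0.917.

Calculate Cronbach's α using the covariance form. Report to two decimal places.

Σσ²ᵢ = 1.021² + 1.276² + 1.575² + 0.917² = 5.9921
Covariances σ_ij = r_ij · s_i · s_j:
  σ(Item 1,Item 2) = 0.448 × 1.021 × 1.276 = 0.5837
  σ(Item 1,Item 3) = 0.347 × 1.021 × 1.575 = 0.5580
  σ(Item 1,Item 4) = 0.339 × 1.021 × 0.917 = 0.3174
  σ(Item 2,Item 3) = 0.295 × 1.276 × 1.575 = 0.5929
  σ(Item 2,Item 4) = 0.190 × 1.276 × 0.917 = 0.2223
  σ(Item 3,Item 4) = 0.234 × 1.575 × 0.917 = 0.3380
σ²_T = Σσ²ᵢ + 2·Σσ_ij = 5.9921 + 2 × 2.6123 = 11.2167
α = (4/3)·(1 − 5.9921/11.2167) = 0.62

Cronbach's α = 0.62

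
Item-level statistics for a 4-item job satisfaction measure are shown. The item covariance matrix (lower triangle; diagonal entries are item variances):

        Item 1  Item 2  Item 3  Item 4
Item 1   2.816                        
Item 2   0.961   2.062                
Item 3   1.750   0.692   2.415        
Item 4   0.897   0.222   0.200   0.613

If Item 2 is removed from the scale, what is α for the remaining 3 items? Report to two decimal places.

Remaining items: Item 1, Item 3, Item 4 (k = 3).
sum of item variances = 2.816 + 2.415 + 0.613 = 5.844
σ²_T = 5.844 + 2 × 2.847 = 11.538
α (item deleted) = (3/2)·(1 − 5.844/11.538) = 0.74

α = 0.74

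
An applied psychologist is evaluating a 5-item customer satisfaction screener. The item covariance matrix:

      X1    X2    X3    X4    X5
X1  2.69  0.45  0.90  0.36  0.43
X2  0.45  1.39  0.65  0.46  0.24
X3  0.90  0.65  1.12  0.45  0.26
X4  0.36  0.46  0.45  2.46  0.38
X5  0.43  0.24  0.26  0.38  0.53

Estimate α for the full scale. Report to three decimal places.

Σσ²ᵢ = 2.69 + 1.39 + 1.12 + 2.46 + 0.53 = 8.19
Sum of the distinct covariances = 4.58
Var(T) = 8.19 + 2 × 4.58 = 17.35
α = (k/(k−1))·(1 − Σσ²ᵢ/Var(T)) = (5/4)·(1 − 8.19/17.35) = 0.660

α = 0.660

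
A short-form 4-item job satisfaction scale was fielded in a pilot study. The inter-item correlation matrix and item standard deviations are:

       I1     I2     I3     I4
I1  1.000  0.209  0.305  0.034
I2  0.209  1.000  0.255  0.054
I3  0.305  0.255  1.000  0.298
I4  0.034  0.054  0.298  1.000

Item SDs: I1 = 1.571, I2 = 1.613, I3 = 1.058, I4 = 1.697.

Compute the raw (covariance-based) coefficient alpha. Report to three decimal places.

Σσ²ᵢ = 1.571² + 1.613² + 1.058² + 1.697² = 9.0690
Covariances σ_ij = r_ij · s_i · s_j:
  σ(I1,I2) = 0.209 × 1.571 × 1.613 = 0.5296
  σ(I1,I3) = 0.305 × 1.571 × 1.058 = 0.5069
  σ(I1,I4) = 0.034 × 1.571 × 1.697 = 0.0906
  σ(I2,I3) = 0.255 × 1.613 × 1.058 = 0.4352
  σ(I2,I4) = 0.054 × 1.613 × 1.697 = 0.1478
  σ(I3,I4) = 0.298 × 1.058 × 1.697 = 0.5350
σ²_T = Σσ²ᵢ + 2·Σσ_ij = 9.0690 + 2 × 2.2451 = 13.5592
α = (4/3)·(1 − 9.0690/13.5592) = 0.442

coefficient alpha = 0.442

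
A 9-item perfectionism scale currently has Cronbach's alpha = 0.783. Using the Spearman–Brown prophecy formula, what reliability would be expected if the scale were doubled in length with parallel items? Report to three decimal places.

predicted reliability = 0.878

Length factor m = 2
α' = m·α / (1 + (m−1)·α)
   = 2 × 0.783 / (1 + (2 − 1) × 0.783)
   = 1.5660 / 1.7830 = 0.878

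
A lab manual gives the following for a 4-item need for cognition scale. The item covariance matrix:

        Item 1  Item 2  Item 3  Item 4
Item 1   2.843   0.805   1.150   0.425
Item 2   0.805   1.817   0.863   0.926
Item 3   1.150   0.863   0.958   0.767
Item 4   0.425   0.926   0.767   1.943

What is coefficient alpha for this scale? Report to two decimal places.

α = 0.76

ΣVar(i) = 2.843 + 1.817 + 0.958 + 1.943 = 7.561
Sum of off-diagonal covariances = 4.936
σ²_total = 7.561 + 2 × 4.936 = 17.433
α = (k/(k−1))·(1 − ΣVar(i)/σ²_total) = (4/3)·(1 − 7.561/17.433) = 0.76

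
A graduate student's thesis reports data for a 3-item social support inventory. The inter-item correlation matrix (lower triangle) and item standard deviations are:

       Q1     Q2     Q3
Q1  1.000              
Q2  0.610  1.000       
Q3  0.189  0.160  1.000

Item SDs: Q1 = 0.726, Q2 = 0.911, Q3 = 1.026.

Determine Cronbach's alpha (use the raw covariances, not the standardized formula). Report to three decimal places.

Cronbach's alpha = 0.548

Σσ²ᵢ = 0.726² + 0.911² + 1.026² = 2.4097
Covariances σ_ij = r_ij · s_i · s_j:
  σ(Q1,Q2) = 0.610 × 0.726 × 0.911 = 0.4034
  σ(Q1,Q3) = 0.189 × 0.726 × 1.026 = 0.1408
  σ(Q2,Q3) = 0.160 × 0.911 × 1.026 = 0.1495
σ²_T = Σσ²ᵢ + 2·Σσ_ij = 2.4097 + 2 × 0.6937 = 3.7971
α = (3/2)·(1 − 2.4097/3.7971) = 0.548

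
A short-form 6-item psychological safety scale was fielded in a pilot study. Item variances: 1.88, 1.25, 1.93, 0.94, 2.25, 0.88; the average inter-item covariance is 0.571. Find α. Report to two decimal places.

Σσᵢ² = 1.88 + 1.25 + 1.93 + 0.94 + 2.25 + 0.88 = 9.13
Sum of the 15 distinct covariances = 15 × 0.571 = 8.565
Var(T) = Σσᵢ² + 2·Σcov = 9.13 + 2 × 8.565 = 26.260
α = (6/5)·(1 − 9.13/26.260) = 0.78

α = 0.78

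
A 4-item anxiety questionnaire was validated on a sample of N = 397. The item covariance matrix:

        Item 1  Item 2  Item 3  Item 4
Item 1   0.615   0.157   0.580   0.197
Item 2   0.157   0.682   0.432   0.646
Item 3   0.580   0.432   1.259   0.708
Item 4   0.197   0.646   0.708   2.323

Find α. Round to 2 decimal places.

ΣVar(i) = 0.615 + 0.682 + 1.259 + 2.323 = 4.879
Σ_{i<j} σ_ij = 2.720
σ²_T = 4.879 + 2 × 2.720 = 10.319
α = (k/(k−1))·(1 − ΣVar(i)/σ²_T) = (4/3)·(1 − 4.879/10.319) = 0.70

α = 0.70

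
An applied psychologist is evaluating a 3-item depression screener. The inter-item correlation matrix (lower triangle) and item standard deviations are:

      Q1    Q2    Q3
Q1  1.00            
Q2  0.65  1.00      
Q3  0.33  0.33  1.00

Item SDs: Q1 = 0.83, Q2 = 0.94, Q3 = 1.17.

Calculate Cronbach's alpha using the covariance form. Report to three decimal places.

Cronbach's alpha = 0.671

Σσ²ᵢ = 0.83² + 0.94² + 1.17² = 2.9414
Covariances σ_ij = r_ij · s_i · s_j:
  σ(Q1,Q2) = 0.65 × 0.83 × 0.94 = 0.5071
  σ(Q1,Q3) = 0.33 × 0.83 × 1.17 = 0.3205
  σ(Q2,Q3) = 0.33 × 0.94 × 1.17 = 0.3629
σ²_T = Σσ²ᵢ + 2·Σσ_ij = 2.9414 + 2 × 1.1905 = 5.3224
α = (3/2)·(1 − 2.9414/5.3224) = 0.671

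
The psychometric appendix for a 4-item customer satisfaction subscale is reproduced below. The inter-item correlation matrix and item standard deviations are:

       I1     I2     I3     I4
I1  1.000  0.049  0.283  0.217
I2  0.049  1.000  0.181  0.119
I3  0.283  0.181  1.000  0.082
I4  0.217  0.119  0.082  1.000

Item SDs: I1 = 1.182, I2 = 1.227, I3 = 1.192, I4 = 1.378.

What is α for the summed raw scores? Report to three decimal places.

Σσ²ᵢ = 1.182² + 1.227² + 1.192² + 1.378² = 6.2224
Covariances σ_ij = r_ij · s_i · s_j:
  σ(I1,I2) = 0.049 × 1.182 × 1.227 = 0.0711
  σ(I1,I3) = 0.283 × 1.182 × 1.192 = 0.3987
  σ(I1,I4) = 0.217 × 1.182 × 1.378 = 0.3534
  σ(I2,I3) = 0.181 × 1.227 × 1.192 = 0.2647
  σ(I2,I4) = 0.119 × 1.227 × 1.378 = 0.2012
  σ(I3,I4) = 0.082 × 1.192 × 1.378 = 0.1347
σ²_T = Σσ²ᵢ + 2·Σσ_ij = 6.2224 + 2 × 1.4238 = 9.0700
α = (4/3)·(1 − 6.2224/9.0700) = 0.419

α = 0.419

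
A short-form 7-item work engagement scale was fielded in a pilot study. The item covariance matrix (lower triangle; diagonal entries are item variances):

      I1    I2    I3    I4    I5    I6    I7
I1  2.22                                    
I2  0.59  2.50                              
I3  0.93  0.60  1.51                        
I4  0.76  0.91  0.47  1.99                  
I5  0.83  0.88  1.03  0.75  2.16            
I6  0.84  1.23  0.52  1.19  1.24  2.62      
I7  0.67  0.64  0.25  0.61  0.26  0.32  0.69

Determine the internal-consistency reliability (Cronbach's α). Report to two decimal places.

α = 0.81

Σσ²ᵢ = 2.22 + 2.50 + 1.51 + 1.99 + 2.16 + 2.62 + 0.69 = 13.69
Sum of the distinct covariances = 15.52
σ²_T = 13.69 + 2 × 15.52 = 44.73
α = (k/(k−1))·(1 − Σσ²ᵢ/σ²_T) = (7/6)·(1 − 13.69/44.73) = 0.81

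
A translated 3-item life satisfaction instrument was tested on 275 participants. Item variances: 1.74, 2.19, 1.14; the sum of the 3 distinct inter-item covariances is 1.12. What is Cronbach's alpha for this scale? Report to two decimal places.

Cronbach's alpha = 0.46

sum of item variances = 1.74 + 2.19 + 1.14 = 5.07
Sum of distinct covariances = 1.12
Var(T) = sum of item variances + 2·Σcov = 5.07 + 2 × 1.12 = 7.31
α = (3/2)·(1 − 5.07/7.31) = 0.46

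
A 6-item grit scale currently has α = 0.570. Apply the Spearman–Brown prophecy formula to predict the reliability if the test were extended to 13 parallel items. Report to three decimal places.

Length factor m = 13/6 = 2.1667
α' = m·α / (1 + (m−1)·α)
   = 13/6 × 0.570 / (1 + (13/6 − 1) × 0.570)
   = 1.2350 / 1.6650 = 0.742

predicted reliability = 0.742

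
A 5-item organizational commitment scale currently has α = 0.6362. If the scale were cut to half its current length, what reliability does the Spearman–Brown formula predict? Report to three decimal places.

predicted reliability = 0.466

Length factor m = 1/2
α' = m·α / (1 − (1−m)·α)
   = 1/2 × 0.6362 / (1 − (1 − 1/2) × 0.6362)
   = 0.3181 / 0.6819 = 0.466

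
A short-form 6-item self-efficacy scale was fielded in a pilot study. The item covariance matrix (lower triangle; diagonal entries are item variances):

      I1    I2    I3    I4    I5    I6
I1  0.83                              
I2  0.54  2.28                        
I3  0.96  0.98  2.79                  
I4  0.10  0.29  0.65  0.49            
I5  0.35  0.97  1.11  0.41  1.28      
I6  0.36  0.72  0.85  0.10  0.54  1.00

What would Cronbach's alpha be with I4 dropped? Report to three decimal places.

α = 0.804

Remaining items: I1, I2, I3, I5, I6 (k = 5).
Σσᵢ² = 0.83 + 2.28 + 2.79 + 1.28 + 1.00 = 8.18
σ²_total = 8.18 + 2 × 7.38 = 22.94
α (item deleted) = (5/4)·(1 − 8.18/22.94) = 0.804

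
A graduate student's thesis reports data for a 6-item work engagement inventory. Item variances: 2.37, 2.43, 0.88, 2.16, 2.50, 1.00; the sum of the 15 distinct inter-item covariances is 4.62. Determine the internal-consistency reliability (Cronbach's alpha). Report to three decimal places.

ΣVar(i) = 2.37 + 2.43 + 0.88 + 2.16 + 2.50 + 1.00 = 11.34
Sum of distinct covariances = 4.62
total variance = ΣVar(i) + 2·Σcov = 11.34 + 2 × 4.62 = 20.58
α = (6/5)·(1 − 11.34/20.58) = 0.539

α = 0.539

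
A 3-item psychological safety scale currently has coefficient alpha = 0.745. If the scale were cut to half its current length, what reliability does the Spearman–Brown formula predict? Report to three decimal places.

predicted reliability = 0.594

Length factor m = 1/2
α' = m·α / (1 − (1−m)·α)
   = 1/2 × 0.745 / (1 − (1 − 1/2) × 0.745)
   = 0.3725 / 0.6275 = 0.594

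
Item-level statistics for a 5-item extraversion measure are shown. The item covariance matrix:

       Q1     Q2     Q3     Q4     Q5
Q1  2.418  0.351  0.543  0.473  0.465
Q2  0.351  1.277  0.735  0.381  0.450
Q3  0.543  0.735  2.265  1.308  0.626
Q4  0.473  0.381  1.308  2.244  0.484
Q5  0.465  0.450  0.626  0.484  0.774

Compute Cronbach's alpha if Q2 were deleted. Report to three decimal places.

Remaining items: Q1, Q3, Q4, Q5 (k = 4).
ΣVar(i) = 2.418 + 2.265 + 2.244 + 0.774 = 7.701
total variance = 7.701 + 2 × 3.899 = 15.499
α (item deleted) = (4/3)·(1 − 7.701/15.499) = 0.671

α = 0.671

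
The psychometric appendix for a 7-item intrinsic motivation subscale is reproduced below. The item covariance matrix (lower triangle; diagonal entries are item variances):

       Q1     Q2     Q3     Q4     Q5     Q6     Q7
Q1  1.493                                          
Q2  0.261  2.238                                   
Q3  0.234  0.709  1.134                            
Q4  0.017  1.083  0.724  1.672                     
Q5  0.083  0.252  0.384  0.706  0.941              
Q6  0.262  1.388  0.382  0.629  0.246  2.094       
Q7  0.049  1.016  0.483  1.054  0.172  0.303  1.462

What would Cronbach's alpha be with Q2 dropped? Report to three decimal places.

Remaining items: Q1, Q3, Q4, Q5, Q6, Q7 (k = 6).
ΣVar(i) = 1.493 + 1.134 + 1.672 + 0.941 + 2.094 + 1.462 = 8.796
σ²_T = 8.796 + 2 × 5.728 = 20.252
α (item deleted) = (6/5)·(1 − 8.796/20.252) = 0.679

Cronbach's alpha = 0.679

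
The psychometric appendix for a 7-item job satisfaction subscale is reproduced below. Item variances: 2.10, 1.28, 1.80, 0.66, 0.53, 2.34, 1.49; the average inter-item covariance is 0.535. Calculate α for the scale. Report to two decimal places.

Σσ²ᵢ = 2.10 + 1.28 + 1.80 + 0.66 + 0.53 + 2.34 + 1.49 = 10.20
Sum of the 21 distinct covariances = 21 × 0.535 = 11.235
σ²_total = Σσ²ᵢ + 2·Σcov = 10.20 + 2 × 11.235 = 32.670
α = (7/6)·(1 − 10.20/32.670) = 0.80

α = 0.80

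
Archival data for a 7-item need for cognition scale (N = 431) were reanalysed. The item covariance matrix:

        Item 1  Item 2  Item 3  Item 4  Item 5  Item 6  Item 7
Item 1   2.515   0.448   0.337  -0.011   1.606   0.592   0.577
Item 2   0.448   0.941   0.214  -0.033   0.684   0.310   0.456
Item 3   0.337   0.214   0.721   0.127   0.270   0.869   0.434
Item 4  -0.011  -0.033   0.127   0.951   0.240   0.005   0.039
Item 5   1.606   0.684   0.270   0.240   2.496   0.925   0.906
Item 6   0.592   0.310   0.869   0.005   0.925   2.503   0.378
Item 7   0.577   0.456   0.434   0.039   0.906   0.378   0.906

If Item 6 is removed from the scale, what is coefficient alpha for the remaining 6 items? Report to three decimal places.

Remaining items: Item 1, Item 2, Item 3, Item 4, Item 5, Item 7 (k = 6).
sum of item variances = 2.515 + 0.941 + 0.721 + 0.951 + 2.496 + 0.906 = 8.530
total variance = 8.530 + 2 × 6.294 = 21.118
α (item deleted) = (6/5)·(1 − 8.530/21.118) = 0.715

α = 0.715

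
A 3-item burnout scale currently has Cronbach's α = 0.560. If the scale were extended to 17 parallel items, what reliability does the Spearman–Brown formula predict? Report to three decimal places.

predicted reliability = 0.878

Length factor m = 17/3 = 5.6667
α' = m·α / (1 + (m−1)·α)
   = 17/3 × 0.560 / (1 + (17/3 − 1) × 0.560)
   = 3.1733 / 3.6133 = 0.878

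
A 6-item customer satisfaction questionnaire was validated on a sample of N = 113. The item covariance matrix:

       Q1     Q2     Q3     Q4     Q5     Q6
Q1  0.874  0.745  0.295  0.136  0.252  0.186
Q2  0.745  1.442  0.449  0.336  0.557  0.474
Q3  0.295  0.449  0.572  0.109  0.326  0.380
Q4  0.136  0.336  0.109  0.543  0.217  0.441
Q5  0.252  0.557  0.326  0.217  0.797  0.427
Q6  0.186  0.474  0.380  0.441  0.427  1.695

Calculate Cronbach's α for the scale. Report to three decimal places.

Cronbach's α = 0.771

sum of item variances = 0.874 + 1.442 + 0.572 + 0.543 + 0.797 + 1.695 = 5.923
Σ_{i<j} σ_ij = 5.330
Var(T) = 5.923 + 2 × 5.330 = 16.583
α = (k/(k−1))·(1 − sum of item variances/Var(T)) = (6/5)·(1 − 5.923/16.583) = 0.771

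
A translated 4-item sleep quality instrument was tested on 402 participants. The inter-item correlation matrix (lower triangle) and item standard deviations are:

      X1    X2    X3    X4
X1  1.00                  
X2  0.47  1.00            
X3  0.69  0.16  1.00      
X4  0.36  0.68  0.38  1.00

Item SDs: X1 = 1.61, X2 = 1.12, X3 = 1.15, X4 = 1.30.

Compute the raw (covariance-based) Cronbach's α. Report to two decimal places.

α = 0.77

Σσ²ᵢ = 1.61² + 1.12² + 1.15² + 1.30² = 6.8590
Covariances σ_ij = r_ij · s_i · s_j:
  σ(X1,X2) = 0.47 × 1.61 × 1.12 = 0.8475
  σ(X1,X3) = 0.69 × 1.61 × 1.15 = 1.2775
  σ(X1,X4) = 0.36 × 1.61 × 1.30 = 0.7535
  σ(X2,X3) = 0.16 × 1.12 × 1.15 = 0.2061
  σ(X2,X4) = 0.68 × 1.12 × 1.30 = 0.9901
  σ(X3,X4) = 0.38 × 1.15 × 1.30 = 0.5681
σ²_T = Σσ²ᵢ + 2·Σσ_ij = 6.8590 + 2 × 4.6428 = 16.1446
α = (4/3)·(1 − 6.8590/16.1446) = 0.77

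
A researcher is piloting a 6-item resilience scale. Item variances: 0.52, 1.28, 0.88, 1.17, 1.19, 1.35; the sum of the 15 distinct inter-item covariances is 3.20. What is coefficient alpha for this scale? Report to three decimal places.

Σσᵢ² = 0.52 + 1.28 + 0.88 + 1.17 + 1.19 + 1.35 = 6.39
Sum of distinct covariances = 3.20
σ²_total = Σσᵢ² + 2·Σcov = 6.39 + 2 × 3.20 = 12.79
α = (6/5)·(1 − 6.39/12.79) = 0.600

coefficient alpha = 0.600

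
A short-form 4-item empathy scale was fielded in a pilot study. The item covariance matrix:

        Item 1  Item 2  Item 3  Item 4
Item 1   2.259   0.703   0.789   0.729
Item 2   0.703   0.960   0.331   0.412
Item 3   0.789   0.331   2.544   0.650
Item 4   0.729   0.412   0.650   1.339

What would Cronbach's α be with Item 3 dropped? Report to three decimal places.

α = 0.671

Remaining items: Item 1, Item 2, Item 4 (k = 3).
Σσ²ᵢ = 2.259 + 0.960 + 1.339 = 4.558
σ²_total = 4.558 + 2 × 1.844 = 8.246
α (item deleted) = (3/2)·(1 − 4.558/8.246) = 0.671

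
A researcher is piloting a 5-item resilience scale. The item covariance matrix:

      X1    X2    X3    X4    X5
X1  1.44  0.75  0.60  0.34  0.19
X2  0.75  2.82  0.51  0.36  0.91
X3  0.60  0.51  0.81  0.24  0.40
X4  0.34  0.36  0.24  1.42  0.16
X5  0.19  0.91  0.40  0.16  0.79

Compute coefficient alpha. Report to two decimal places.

Σσ²ᵢ = 1.44 + 2.82 + 0.81 + 1.42 + 0.79 = 7.28
Sum of the distinct covariances = 4.46
σ²_total = 7.28 + 2 × 4.46 = 16.20
α = (k/(k−1))·(1 − Σσ²ᵢ/σ²_total) = (5/4)·(1 − 7.28/16.20) = 0.69

coefficient alpha = 0.69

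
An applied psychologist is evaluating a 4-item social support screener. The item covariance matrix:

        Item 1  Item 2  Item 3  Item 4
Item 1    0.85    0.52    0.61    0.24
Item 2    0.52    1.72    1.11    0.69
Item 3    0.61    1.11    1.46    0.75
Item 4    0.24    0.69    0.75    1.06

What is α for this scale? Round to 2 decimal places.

α = 0.81

Σσ²ᵢ = 0.85 + 1.72 + 1.46 + 1.06 = 5.09
Sum of off-diagonal covariances = 3.92
Var(T) = 5.09 + 2 × 3.92 = 12.93
α = (k/(k−1))·(1 − Σσ²ᵢ/Var(T)) = (4/3)·(1 − 5.09/12.93) = 0.81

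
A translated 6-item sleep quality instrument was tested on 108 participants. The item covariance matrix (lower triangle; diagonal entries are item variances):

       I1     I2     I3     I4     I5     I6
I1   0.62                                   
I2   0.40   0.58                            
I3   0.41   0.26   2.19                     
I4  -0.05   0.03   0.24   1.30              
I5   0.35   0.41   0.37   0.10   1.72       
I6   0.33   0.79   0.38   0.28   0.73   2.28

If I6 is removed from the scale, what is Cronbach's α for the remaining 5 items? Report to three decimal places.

Remaining items: I1, I2, I3, I4, I5 (k = 5).
ΣVar(i) = 0.62 + 0.58 + 2.19 + 1.30 + 1.72 = 6.41
σ²_total = 6.41 + 2 × 2.52 = 11.45
α (item deleted) = (5/4)·(1 − 6.41/11.45) = 0.550

Cronbach's α = 0.550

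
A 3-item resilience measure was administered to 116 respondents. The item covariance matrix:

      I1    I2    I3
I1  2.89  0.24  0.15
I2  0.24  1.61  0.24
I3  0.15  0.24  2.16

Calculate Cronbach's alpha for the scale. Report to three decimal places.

α = 0.239

sum of item variances = 2.89 + 1.61 + 2.16 = 6.66
Σ_{i<j} σ_ij = 0.63
total variance = 6.66 + 2 × 0.63 = 7.92
α = (k/(k−1))·(1 − sum of item variances/total variance) = (3/2)·(1 − 6.66/7.92) = 0.239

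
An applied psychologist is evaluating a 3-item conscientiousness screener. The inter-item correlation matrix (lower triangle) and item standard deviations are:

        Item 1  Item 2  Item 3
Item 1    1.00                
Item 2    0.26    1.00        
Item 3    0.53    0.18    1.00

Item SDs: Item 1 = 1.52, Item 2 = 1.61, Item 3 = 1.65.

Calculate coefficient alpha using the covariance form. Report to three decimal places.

coefficient alpha = 0.586

Σσ²ᵢ = 1.52² + 1.61² + 1.65² = 7.6250
Covariances σ_ij = r_ij · s_i · s_j:
  σ(Item 1,Item 2) = 0.26 × 1.52 × 1.61 = 0.6363
  σ(Item 1,Item 3) = 0.53 × 1.52 × 1.65 = 1.3292
  σ(Item 2,Item 3) = 0.18 × 1.61 × 1.65 = 0.4782
σ²_T = Σσ²ᵢ + 2·Σσ_ij = 7.6250 + 2 × 2.4437 = 12.5124
α = (3/2)·(1 − 7.6250/12.5124) = 0.586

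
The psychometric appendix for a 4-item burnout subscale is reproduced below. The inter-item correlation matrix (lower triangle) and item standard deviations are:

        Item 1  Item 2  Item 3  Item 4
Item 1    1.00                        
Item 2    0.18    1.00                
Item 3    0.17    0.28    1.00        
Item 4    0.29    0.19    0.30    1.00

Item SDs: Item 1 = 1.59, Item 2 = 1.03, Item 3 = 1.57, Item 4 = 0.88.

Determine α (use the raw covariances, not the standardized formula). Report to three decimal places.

α = 0.517

Σσ²ᵢ = 1.59² + 1.03² + 1.57² + 0.88² = 6.8283
Covariances σ_ij = r_ij · s_i · s_j:
  σ(Item 1,Item 2) = 0.18 × 1.59 × 1.03 = 0.2948
  σ(Item 1,Item 3) = 0.17 × 1.59 × 1.57 = 0.4244
  σ(Item 1,Item 4) = 0.29 × 1.59 × 0.88 = 0.4058
  σ(Item 2,Item 3) = 0.28 × 1.03 × 1.57 = 0.4528
  σ(Item 2,Item 4) = 0.19 × 1.03 × 0.88 = 0.1722
  σ(Item 3,Item 4) = 0.30 × 1.57 × 0.88 = 0.4145
σ²_T = Σσ²ᵢ + 2·Σσ_ij = 6.8283 + 2 × 2.1645 = 11.1573
α = (4/3)·(1 − 6.8283/11.1573) = 0.517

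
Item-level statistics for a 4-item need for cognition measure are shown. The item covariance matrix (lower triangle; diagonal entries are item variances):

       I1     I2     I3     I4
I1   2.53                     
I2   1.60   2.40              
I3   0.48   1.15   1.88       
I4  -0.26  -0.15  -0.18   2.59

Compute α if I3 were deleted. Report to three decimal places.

Remaining items: I1, I2, I4 (k = 3).
ΣVar(i) = 2.53 + 2.40 + 2.59 = 7.52
σ²_total = 7.52 + 2 × 1.19 = 9.90
α (item deleted) = (3/2)·(1 − 7.52/9.90) = 0.361

α = 0.361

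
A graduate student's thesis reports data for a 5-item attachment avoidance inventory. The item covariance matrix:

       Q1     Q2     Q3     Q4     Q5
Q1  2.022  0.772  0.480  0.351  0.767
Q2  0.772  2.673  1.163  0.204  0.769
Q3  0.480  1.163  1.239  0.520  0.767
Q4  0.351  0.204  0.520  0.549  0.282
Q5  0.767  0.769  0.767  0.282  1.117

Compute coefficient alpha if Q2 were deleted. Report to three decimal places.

Remaining items: Q1, Q3, Q4, Q5 (k = 4).
Σσᵢ² = 2.022 + 1.239 + 0.549 + 1.117 = 4.927
σ²_T = 4.927 + 2 × 3.167 = 11.261
α (item deleted) = (4/3)·(1 − 4.927/11.261) = 0.750

coefficient alpha = 0.750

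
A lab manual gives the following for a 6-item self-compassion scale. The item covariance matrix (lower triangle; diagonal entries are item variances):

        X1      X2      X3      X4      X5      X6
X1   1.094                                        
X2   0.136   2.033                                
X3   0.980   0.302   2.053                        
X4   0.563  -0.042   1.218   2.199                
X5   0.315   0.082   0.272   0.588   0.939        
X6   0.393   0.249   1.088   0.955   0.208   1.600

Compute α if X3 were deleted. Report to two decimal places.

Remaining items: X1, X2, X4, X5, X6 (k = 5).
sum of item variances = 1.094 + 2.033 + 2.199 + 0.939 + 1.600 = 7.865
total variance = 7.865 + 2 × 3.447 = 14.759
α (item deleted) = (5/4)·(1 − 7.865/14.759) = 0.58

α = 0.58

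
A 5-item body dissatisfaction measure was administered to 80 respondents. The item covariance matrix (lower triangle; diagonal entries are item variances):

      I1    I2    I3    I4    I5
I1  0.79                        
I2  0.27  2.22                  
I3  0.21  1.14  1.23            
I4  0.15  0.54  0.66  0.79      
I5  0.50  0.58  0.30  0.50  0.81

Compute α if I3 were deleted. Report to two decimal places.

Remaining items: I1, I2, I4, I5 (k = 4).
Σσ²ᵢ = 0.79 + 2.22 + 0.79 + 0.81 = 4.61
σ²_T = 4.61 + 2 × 2.54 = 9.69
α (item deleted) = (4/3)·(1 − 4.61/9.69) = 0.70

α = 0.70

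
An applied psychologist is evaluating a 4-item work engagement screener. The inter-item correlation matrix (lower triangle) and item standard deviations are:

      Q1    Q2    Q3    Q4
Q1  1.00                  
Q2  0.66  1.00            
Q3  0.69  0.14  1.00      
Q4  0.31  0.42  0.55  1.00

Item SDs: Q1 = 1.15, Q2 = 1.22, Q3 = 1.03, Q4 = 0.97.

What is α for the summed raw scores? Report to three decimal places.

Σσ²ᵢ = 1.15² + 1.22² + 1.03² + 0.97² = 4.8127
Covariances σ_ij = r_ij · s_i · s_j:
  σ(Q1,Q2) = 0.66 × 1.15 × 1.22 = 0.9260
  σ(Q1,Q3) = 0.69 × 1.15 × 1.03 = 0.8173
  σ(Q1,Q4) = 0.31 × 1.15 × 0.97 = 0.3458
  σ(Q2,Q3) = 0.14 × 1.22 × 1.03 = 0.1759
  σ(Q2,Q4) = 0.42 × 1.22 × 0.97 = 0.4970
  σ(Q3,Q4) = 0.55 × 1.03 × 0.97 = 0.5495
σ²_T = Σσ²ᵢ + 2·Σσ_ij = 4.8127 + 2 × 3.3115 = 11.4357
α = (4/3)·(1 − 4.8127/11.4357) = 0.772

α = 0.772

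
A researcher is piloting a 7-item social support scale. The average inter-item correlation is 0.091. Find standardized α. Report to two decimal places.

α = 0.41

Standardized α = k·r̄ / (1 + (k−1)·r̄) = 7 × 0.091 / (1 + 6 × 0.091)
  = 0.6370 / 1.5460 = 0.41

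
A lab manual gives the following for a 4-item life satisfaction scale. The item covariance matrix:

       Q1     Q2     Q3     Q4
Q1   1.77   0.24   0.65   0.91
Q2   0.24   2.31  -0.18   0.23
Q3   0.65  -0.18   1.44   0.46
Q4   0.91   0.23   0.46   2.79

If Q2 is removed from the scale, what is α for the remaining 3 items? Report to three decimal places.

α = 0.604

Remaining items: Q1, Q3, Q4 (k = 3).
Σσᵢ² = 1.77 + 1.44 + 2.79 = 6.00
total variance = 6.00 + 2 × 2.02 = 10.04
α (item deleted) = (3/2)·(1 − 6.00/10.04) = 0.604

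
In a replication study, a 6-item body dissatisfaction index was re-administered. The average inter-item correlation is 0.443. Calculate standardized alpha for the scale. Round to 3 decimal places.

α = 0.827

Standardized α = k·r̄ / (1 + (k−1)·r̄) = 6 × 0.443 / (1 + 5 × 0.443)
  = 2.6580 / 3.2150 = 0.827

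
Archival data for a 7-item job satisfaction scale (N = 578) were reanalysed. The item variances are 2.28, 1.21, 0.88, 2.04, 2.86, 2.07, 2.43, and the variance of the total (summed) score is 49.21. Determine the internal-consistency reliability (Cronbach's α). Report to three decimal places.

Σσ²ᵢ = 2.28 + 1.21 + 0.88 + 2.04 + 2.86 + 2.07 + 2.43 = 13.77
α = (k/(k−1))·(1 − Σσ²ᵢ/σ²_T) = (7/6)·(1 − 13.77/49.21) = 0.840

α = 0.840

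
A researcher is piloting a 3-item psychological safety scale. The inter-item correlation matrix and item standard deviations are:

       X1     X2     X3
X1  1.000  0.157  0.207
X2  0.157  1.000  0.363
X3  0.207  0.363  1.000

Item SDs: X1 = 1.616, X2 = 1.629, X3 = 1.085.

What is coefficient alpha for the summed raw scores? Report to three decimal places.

Σσ²ᵢ = 1.616² + 1.629² + 1.085² = 6.4423
Covariances σ_ij = r_ij · s_i · s_j:
  σ(X1,X2) = 0.157 × 1.616 × 1.629 = 0.4133
  σ(X1,X3) = 0.207 × 1.616 × 1.085 = 0.3629
  σ(X2,X3) = 0.363 × 1.629 × 1.085 = 0.6416
σ²_T = Σσ²ᵢ + 2·Σσ_ij = 6.4423 + 2 × 1.4178 = 9.2779
α = (3/2)·(1 − 6.4423/9.2779) = 0.458

coefficient alpha = 0.458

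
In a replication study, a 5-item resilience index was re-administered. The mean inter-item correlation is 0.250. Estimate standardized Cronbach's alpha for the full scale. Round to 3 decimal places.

standardized Cronbach's alpha = 0.625

Standardized α = k·r̄ / (1 + (k−1)·r̄) = 5 × 0.250 / (1 + 4 × 0.250)
  = 1.2500 / 2.0000 = 0.625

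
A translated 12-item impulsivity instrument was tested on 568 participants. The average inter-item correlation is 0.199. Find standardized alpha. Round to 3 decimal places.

α = 0.749

Standardized α = k·r̄ / (1 + (k−1)·r̄) = 12 × 0.199 / (1 + 11 × 0.199)
  = 2.3880 / 3.1890 = 0.749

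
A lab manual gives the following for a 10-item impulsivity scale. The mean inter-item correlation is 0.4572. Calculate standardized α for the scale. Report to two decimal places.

α = 0.89

Standardized α = k·r̄ / (1 + (k−1)·r̄) = 10 × 0.4572 / (1 + 9 × 0.4572)
  = 4.5720 / 5.1148 = 0.89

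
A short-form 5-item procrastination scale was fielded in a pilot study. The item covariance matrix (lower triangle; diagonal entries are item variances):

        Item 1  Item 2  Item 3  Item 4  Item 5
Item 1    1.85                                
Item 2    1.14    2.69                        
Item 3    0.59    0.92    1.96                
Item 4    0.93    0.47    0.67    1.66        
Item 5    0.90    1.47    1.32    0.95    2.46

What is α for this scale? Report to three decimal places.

Σσ²ᵢ = 1.85 + 2.69 + 1.96 + 1.66 + 2.46 = 10.62
Sum of the distinct covariances = 9.36
Var(T) = 10.62 + 2 × 9.36 = 29.34
α = (k/(k−1))·(1 − Σσ²ᵢ/Var(T)) = (5/4)·(1 − 10.62/29.34) = 0.798

α = 0.798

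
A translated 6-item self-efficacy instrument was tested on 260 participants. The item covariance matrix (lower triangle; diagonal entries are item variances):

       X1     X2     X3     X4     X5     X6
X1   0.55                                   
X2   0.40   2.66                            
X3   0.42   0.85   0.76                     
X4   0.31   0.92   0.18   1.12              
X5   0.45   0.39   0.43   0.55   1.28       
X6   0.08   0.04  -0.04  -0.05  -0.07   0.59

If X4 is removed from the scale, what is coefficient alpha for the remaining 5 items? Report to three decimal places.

Remaining items: X1, X2, X3, X5, X6 (k = 5).
ΣVar(i) = 0.55 + 2.66 + 0.76 + 1.28 + 0.59 = 5.84
σ²_total = 5.84 + 2 × 2.95 = 11.74
α (item deleted) = (5/4)·(1 − 5.84/11.74) = 0.628

coefficient alpha = 0.628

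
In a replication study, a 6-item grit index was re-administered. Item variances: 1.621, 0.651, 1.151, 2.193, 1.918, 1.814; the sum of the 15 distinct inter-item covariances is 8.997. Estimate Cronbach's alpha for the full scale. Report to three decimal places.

Cronbach's alpha = 0.790

sum of item variances = 1.621 + 0.651 + 1.151 + 2.193 + 1.918 + 1.814 = 9.348
Sum of distinct covariances = 8.997
Var(T) = sum of item variances + 2·Σcov = 9.348 + 2 × 8.997 = 27.342
α = (6/5)·(1 − 9.348/27.342) = 0.790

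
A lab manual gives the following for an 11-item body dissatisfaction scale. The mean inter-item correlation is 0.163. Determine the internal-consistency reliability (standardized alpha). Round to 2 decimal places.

standardized alpha = 0.68

Standardized α = k·r̄ / (1 + (k−1)·r̄) = 11 × 0.163 / (1 + 10 × 0.163)
  = 1.7930 / 2.6300 = 0.68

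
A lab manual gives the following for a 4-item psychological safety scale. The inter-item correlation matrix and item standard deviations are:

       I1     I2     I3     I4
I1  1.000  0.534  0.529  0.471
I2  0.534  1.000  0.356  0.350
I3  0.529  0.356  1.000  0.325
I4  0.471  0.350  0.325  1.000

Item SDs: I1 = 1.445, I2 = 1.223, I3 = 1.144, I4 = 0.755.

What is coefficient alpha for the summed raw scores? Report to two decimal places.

coefficient alpha = 0.74

Σσ²ᵢ = 1.445² + 1.223² + 1.144² + 0.755² = 5.4625
Covariances σ_ij = r_ij · s_i · s_j:
  σ(I1,I2) = 0.534 × 1.445 × 1.223 = 0.9437
  σ(I1,I3) = 0.529 × 1.445 × 1.144 = 0.8745
  σ(I1,I4) = 0.471 × 1.445 × 0.755 = 0.5138
  σ(I2,I3) = 0.356 × 1.223 × 1.144 = 0.4981
  σ(I2,I4) = 0.350 × 1.223 × 0.755 = 0.3232
  σ(I3,I4) = 0.325 × 1.144 × 0.755 = 0.2807
σ²_T = Σσ²ᵢ + 2·Σσ_ij = 5.4625 + 2 × 3.4340 = 12.3305
α = (4/3)·(1 − 5.4625/12.3305) = 0.74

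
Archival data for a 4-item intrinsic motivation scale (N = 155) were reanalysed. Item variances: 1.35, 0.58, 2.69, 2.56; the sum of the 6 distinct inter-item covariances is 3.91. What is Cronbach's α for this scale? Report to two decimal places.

α = 0.70

sum of item variances = 1.35 + 0.58 + 2.69 + 2.56 = 7.18
Sum of distinct covariances = 3.91
σ²_T = sum of item variances + 2·Σcov = 7.18 + 2 × 3.91 = 15.00
α = (4/3)·(1 − 7.18/15.00) = 0.70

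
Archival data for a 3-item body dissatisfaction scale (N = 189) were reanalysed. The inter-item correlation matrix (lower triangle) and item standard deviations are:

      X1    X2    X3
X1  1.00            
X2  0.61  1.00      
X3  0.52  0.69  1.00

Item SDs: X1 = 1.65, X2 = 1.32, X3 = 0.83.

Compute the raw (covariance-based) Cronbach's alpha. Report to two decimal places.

Cronbach's alpha = 0.78

Σσ²ᵢ = 1.65² + 1.32² + 0.83² = 5.1538
Covariances σ_ij = r_ij · s_i · s_j:
  σ(X1,X2) = 0.61 × 1.65 × 1.32 = 1.3286
  σ(X1,X3) = 0.52 × 1.65 × 0.83 = 0.7121
  σ(X2,X3) = 0.69 × 1.32 × 0.83 = 0.7560
σ²_T = Σσ²ᵢ + 2·Σσ_ij = 5.1538 + 2 × 2.7967 = 10.7472
α = (3/2)·(1 − 5.1538/10.7472) = 0.78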